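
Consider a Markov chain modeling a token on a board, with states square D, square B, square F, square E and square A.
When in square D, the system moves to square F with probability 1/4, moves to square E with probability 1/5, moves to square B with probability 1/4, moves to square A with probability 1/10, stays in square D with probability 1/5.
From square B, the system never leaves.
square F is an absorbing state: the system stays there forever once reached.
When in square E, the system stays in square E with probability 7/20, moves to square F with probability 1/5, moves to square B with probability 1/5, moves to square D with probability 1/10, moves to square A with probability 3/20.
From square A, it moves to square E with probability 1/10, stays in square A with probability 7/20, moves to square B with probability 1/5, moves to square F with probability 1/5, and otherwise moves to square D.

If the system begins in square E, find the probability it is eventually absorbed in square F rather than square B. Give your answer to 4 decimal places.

Let h(s) be the probability of absorption at square F starting from transient state s. Then h(square F) = 1 and h(square B) = 0. By first-step analysis:
h(square D) = 0.2·h(square D) + 0.25·0 + 0.25·1 + 0.2·h(square E) + 0.1·h(square A)
h(square E) = 0.1·h(square D) + 0.2·0 + 0.2·1 + 0.35·h(square E) + 0.15·h(square A)
h(square A) = 0.15·h(square D) + 0.2·0 + 0.2·1 + 0.1·h(square E) + 0.35·h(square A)
Solving: h(square D) = 0.5000, h(square E) = 0.5000, h(square A) = 0.5000.
Starting from square E, the probability is 0.5000.

0.5000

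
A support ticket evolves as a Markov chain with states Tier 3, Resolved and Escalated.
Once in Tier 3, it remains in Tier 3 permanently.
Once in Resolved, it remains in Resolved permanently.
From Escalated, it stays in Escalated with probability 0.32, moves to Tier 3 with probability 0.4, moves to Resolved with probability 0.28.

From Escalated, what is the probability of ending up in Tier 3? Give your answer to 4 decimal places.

0.5882

Let h(s) be the probability of absorption at Tier 3 starting from transient state s. Then h(Tier 3) = 1 and h(Resolved) = 0. By first-step analysis:
h(Escalated) = 0.4·1 + 0.28·0 + 0.32·h(Escalated)
Solving: h(Escalated) = 0.5882.
Starting from Escalated, the probability is 0.5882.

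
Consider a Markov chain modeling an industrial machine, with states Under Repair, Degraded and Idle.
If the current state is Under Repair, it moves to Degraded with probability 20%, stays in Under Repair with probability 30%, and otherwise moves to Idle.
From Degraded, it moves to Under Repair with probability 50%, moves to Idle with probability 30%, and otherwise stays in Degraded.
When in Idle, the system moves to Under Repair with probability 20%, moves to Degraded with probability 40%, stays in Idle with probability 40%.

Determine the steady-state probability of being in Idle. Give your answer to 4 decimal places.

0.4035

Let the stationary distribution be π with π = πP and π_1 + π_2 + π_3 = 1.
π_1 = 0.3·π_1 + 0.5·π_2 + 0.2·π_3
π_2 = 0.2·π_1 + 0.2·π_2 + 0.4·π_3
Solving with the normalization constraint gives π = (0.3158, 0.2807, 0.4035).
So the stationary probability of Idle is 0.4035.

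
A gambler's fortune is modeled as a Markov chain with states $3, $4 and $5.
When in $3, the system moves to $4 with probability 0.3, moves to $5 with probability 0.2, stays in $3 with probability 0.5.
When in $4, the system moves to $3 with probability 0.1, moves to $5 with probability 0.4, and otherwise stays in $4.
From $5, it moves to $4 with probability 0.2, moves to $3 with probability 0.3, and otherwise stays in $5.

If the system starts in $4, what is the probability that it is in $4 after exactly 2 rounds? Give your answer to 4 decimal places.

0.3600

Sum over the intermediate state after 1 round:
P = P($4→$3)·P($3→$4) + P($4→$4)·P($4→$4) + P($4→$5)·P($5→$4)
  = 0.1×0.3 + 0.5×0.5 + 0.4×0.2
  = 0.0300 + 0.2500 + 0.0800 = 0.3600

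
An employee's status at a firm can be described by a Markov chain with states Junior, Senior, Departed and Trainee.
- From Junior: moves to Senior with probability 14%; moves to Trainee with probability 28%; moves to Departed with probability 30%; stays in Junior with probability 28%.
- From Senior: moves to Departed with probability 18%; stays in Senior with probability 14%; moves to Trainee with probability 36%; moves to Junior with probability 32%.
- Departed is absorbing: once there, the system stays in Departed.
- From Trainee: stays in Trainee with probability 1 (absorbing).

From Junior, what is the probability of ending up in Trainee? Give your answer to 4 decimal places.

Let h(s) be the probability of absorption at Trainee starting from transient state s. Then h(Trainee) = 1 and h(Departed) = 0. By first-step analysis:
h(Junior) = 0.28·h(Junior) + 0.14·h(Senior) + 0.3·0 + 0.28·1
h(Senior) = 0.32·h(Junior) + 0.14·h(Senior) + 0.18·0 + 0.36·1
Solving: h(Junior) = 0.5070, h(Senior) = 0.6072.
Starting from Junior, the probability is 0.5070.

0.5070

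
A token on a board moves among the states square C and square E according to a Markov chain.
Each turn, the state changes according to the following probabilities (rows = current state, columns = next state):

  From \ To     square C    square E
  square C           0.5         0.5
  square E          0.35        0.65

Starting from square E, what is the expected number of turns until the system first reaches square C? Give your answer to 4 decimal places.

Let t(s) be the expected number of turns to first reach square C from state s, with t(square C) = 0. Conditioning on the first turn:
t(square E) = 1 + 0.65·t(square E)
Solving: t(square E) = 2.8571.
Expected turns from square E to square C: 2.8571.

2.8571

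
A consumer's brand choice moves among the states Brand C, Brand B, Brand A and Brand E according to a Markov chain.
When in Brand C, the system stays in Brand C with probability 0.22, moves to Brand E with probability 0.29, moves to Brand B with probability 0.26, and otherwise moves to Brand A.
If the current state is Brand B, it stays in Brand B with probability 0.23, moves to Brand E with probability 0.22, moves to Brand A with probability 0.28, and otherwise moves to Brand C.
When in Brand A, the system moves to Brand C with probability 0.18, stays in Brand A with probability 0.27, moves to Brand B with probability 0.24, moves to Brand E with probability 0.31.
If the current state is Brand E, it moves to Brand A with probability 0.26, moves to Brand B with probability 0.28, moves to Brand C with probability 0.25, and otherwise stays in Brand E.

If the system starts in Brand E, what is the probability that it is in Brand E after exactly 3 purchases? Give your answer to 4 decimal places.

Propagate the distribution vector 3 purchases from Brand E.
After 0 purchases: (0.0000, 0.0000, 0.0000, 1.0000)
After 1 purchase: (0.2500, 0.2800, 0.2600, 0.2100)
After 2 purchases: (0.2299, 0.2506, 0.2607, 0.2588)
After 3 purchases: (0.2299, 0.2524, 0.2607, 0.2570)
P(in Brand E after 3 purchases) = 0.2570

0.2570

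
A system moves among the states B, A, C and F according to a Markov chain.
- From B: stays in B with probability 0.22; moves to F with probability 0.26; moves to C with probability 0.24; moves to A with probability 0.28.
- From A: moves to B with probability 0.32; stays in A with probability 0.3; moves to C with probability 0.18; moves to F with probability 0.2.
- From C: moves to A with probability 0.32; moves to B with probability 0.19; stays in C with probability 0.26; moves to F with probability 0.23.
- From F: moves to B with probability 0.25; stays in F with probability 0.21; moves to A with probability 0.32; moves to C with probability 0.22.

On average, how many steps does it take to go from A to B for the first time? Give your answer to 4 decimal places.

Let t(s) be the expected number of steps to first reach B from state s, with t(B) = 0. Conditioning on the first step:
t(A) = 1 + 0.3·t(A) + 0.18·t(C) + 0.2·t(F)
t(C) = 1 + 0.32·t(A) + 0.26·t(C) + 0.23·t(F)
t(F) = 1 + 0.32·t(A) + 0.22·t(C) + 0.21·t(F)
Solving: t(A) = 3.5866, t(C) = 4.1024, t(F) = 3.8611.
Expected steps from A to B: 3.5866.

3.5866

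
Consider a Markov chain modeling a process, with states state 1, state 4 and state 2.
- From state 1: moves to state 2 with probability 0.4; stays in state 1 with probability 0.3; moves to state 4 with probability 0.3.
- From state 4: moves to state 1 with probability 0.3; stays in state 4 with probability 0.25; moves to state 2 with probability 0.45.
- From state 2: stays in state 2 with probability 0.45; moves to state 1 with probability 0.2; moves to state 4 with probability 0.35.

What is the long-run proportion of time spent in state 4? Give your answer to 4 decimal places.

Let the stationary distribution be π with π = πP and π_1 + π_2 + π_3 = 1.
π_1 = 0.3·π_1 + 0.3·π_2 + 0.2·π_3
π_2 = 0.3·π_1 + 0.25·π_2 + 0.35·π_3
Solving with the normalization constraint gives π = (0.2563, 0.3065, 0.4372).
So the stationary probability of state 4 is 0.3065.

0.3065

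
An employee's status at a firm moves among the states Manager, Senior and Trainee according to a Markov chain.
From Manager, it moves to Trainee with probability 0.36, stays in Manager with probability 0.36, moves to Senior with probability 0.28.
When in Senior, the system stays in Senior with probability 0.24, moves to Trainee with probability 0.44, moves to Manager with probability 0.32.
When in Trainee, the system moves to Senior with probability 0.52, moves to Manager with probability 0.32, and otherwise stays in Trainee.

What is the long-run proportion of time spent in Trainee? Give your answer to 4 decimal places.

Let the stationary distribution be π with π = πP and π_1 + π_2 + π_3 = 1.
π_1 = 0.36·π_1 + 0.32·π_2 + 0.32·π_3
π_2 = 0.28·π_1 + 0.24·π_2 + 0.52·π_3
Solving with the normalization constraint gives π = (0.3333, 0.3438, 0.3229).
So the stationary probability of Trainee is 0.3229.

0.3229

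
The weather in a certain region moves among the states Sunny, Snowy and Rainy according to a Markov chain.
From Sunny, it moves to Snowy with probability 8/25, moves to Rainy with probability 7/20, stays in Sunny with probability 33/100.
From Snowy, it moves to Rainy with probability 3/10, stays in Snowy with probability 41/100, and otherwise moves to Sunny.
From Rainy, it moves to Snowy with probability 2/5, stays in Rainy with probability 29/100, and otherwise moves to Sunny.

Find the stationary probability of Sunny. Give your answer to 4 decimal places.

0.3086

Let the stationary distribution be π with π = πP and π_1 + π_2 + π_3 = 1.
π_1 = 0.33·π_1 + 0.29·π_2 + 0.31·π_3
π_2 = 0.32·π_1 + 0.41·π_2 + 0.4·π_3
Solving with the normalization constraint gives π = (0.3086, 0.3791, 0.3123).
So the stationary probability of Sunny is 0.3086.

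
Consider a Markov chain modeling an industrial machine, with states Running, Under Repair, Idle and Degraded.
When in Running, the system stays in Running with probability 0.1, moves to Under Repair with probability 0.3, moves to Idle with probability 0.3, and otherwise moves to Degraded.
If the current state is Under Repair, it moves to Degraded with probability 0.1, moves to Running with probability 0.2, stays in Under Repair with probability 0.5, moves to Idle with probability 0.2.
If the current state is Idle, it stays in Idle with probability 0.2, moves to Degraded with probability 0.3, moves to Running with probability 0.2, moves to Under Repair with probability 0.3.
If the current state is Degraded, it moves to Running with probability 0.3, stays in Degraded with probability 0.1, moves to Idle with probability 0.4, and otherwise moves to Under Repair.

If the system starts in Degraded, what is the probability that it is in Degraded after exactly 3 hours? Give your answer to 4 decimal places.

0.1860

Propagate the distribution vector 3 hours from Degraded.
After 0 hours: (0.0000, 0.0000, 0.0000, 1.0000)
After 1 hour: (0.3000, 0.2000, 0.4000, 0.1000)
After 2 hours: (0.1800, 0.3300, 0.2500, 0.2400)
After 3 hours: (0.2060, 0.3420, 0.2660, 0.1860)
P(in Degraded after 3 hours) = 0.1860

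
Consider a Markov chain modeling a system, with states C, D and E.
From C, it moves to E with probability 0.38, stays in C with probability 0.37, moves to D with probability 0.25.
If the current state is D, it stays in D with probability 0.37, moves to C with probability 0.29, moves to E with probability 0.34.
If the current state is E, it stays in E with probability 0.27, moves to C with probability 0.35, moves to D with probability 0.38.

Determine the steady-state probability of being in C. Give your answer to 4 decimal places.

Let the stationary distribution be π with π = πP and π_1 + π_2 + π_3 = 1.
π_1 = 0.37·π_1 + 0.29·π_2 + 0.35·π_3
π_2 = 0.25·π_1 + 0.37·π_2 + 0.38·π_3
Solving with the normalization constraint gives π = (0.3368, 0.3329, 0.3303).
So the stationary probability of C is 0.3368.

0.3368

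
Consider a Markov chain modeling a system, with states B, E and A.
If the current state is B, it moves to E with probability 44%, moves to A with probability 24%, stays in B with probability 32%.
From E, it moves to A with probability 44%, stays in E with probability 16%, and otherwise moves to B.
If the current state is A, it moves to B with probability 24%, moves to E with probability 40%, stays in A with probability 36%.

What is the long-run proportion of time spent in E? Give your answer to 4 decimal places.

Let the stationary distribution be π with π = πP and π_1 + π_2 + π_3 = 1.
π_1 = 0.32·π_1 + 0.4·π_2 + 0.24·π_3
π_2 = 0.44·π_1 + 0.16·π_2 + 0.4·π_3
Solving with the normalization constraint gives π = (0.3188, 0.3329, 0.3484).
So the stationary probability of E is 0.3329.

0.3329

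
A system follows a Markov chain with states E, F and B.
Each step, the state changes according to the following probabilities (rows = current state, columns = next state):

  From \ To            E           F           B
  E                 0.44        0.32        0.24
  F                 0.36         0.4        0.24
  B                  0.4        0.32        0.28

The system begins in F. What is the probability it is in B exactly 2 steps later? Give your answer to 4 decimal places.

Sum over the intermediate state after 1 step:
P = P(F→E)·P(E→B) + P(F→F)·P(F→B) + P(F→B)·P(B→B)
  = 0.36×0.24 + 0.4×0.24 + 0.24×0.28
  = 0.0864 + 0.0960 + 0.0672 = 0.2496

0.2496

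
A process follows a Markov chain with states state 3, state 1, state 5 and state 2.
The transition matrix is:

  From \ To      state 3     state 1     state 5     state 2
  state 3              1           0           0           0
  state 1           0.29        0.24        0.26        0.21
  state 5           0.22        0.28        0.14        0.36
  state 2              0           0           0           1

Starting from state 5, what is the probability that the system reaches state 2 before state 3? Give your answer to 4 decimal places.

0.5723

Let h(s) be the probability of absorption at state 2 starting from transient state s. Then h(state 2) = 1 and h(state 3) = 0. By first-step analysis:
h(state 1) = 0.29·0 + 0.24·h(state 1) + 0.26·h(state 5) + 0.21·1
h(state 5) = 0.22·0 + 0.28·h(state 1) + 0.14·h(state 5) + 0.36·1
Solving: h(state 1) = 0.4721, h(state 5) = 0.5723.
Starting from state 5, the probability is 0.5723.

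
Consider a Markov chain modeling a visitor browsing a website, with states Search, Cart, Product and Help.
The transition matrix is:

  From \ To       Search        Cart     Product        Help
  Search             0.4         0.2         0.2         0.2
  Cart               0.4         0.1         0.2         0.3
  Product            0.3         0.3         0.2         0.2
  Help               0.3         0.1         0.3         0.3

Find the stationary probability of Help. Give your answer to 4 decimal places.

Let the stationary distribution be π with π = πP and π_1 + π_2 + π_3 + π_4 = 1.
π_1 = 0.4·π_1 + 0.4·π_2 + 0.3·π_3 + 0.3·π_4
π_2 = 0.2·π_1 + 0.1·π_2 + 0.3·π_3 + 0.1·π_4
π_3 = 0.2·π_1 + 0.2·π_2 + 0.2·π_3 + 0.3·π_4
Solving with the normalization constraint gives π = (0.3534, 0.1802, 0.2242, 0.2422).
So the stationary probability of Help is 0.2422.

0.2422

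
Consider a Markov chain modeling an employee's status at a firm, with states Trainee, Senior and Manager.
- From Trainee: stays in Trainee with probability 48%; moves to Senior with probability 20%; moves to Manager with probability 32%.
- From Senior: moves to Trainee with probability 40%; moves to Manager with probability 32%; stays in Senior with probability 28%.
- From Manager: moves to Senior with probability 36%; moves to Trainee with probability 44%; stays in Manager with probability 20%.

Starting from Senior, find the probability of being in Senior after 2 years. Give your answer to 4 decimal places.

Sum over the intermediate state after 1 year:
P = P(Senior→Trainee)·P(Trainee→Senior) + P(Senior→Senior)·P(Senior→Senior) + P(Senior→Manager)·P(Manager→Senior)
  = 0.4×0.2 + 0.28×0.28 + 0.32×0.36
  = 0.0800 + 0.0784 + 0.1152 = 0.2736

0.2736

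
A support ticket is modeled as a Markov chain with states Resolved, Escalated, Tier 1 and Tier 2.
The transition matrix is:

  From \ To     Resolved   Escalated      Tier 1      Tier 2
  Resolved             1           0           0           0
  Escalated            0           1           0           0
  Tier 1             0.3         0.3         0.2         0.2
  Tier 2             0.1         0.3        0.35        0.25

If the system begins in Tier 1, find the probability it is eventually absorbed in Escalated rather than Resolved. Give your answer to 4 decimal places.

Let h(s) be the probability of absorption at Escalated starting from transient state s. Then h(Escalated) = 1 and h(Resolved) = 0. By first-step analysis:
h(Tier 1) = 0.3·0 + 0.3·1 + 0.2·h(Tier 1) + 0.2·h(Tier 2)
h(Tier 2) = 0.1·0 + 0.3·1 + 0.35·h(Tier 1) + 0.25·h(Tier 2)
Solving: h(Tier 1) = 0.5377, h(Tier 2) = 0.6509.
Starting from Tier 1, the probability is 0.5377.

0.5377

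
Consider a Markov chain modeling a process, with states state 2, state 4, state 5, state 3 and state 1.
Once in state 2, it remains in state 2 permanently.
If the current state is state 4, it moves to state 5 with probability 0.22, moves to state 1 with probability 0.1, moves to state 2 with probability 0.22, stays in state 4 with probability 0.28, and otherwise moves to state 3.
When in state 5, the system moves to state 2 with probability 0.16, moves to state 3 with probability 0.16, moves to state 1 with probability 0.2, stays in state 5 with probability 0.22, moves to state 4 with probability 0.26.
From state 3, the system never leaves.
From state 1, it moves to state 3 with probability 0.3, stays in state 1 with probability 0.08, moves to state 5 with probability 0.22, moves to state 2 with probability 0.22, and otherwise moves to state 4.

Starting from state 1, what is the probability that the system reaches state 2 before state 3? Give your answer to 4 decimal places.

0.4599

Let h(s) be the probability of absorption at state 2 starting from transient state s. Then h(state 2) = 1 and h(state 3) = 0. By first-step analysis:
h(state 4) = 0.22·1 + 0.28·h(state 4) + 0.22·h(state 5) + 0.18·0 + 0.1·h(state 1)
h(state 5) = 0.16·1 + 0.26·h(state 4) + 0.22·h(state 5) + 0.16·0 + 0.2·h(state 1)
h(state 1) = 0.22·1 + 0.18·h(state 4) + 0.22·h(state 5) + 0.3·0 + 0.08·h(state 1)
Solving: h(state 4) = 0.5212, h(state 5) = 0.4968, h(state 1) = 0.4599.
Starting from state 1, the probability is 0.4599.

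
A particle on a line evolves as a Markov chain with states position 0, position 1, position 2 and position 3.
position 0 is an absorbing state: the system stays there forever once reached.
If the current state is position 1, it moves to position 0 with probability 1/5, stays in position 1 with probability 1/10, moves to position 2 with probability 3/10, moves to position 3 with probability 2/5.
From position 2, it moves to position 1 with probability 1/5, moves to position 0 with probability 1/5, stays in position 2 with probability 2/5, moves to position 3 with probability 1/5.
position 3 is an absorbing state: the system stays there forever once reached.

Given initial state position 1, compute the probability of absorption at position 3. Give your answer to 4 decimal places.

0.6250

Let h(s) be the probability of absorption at position 3 starting from transient state s. Then h(position 3) = 1 and h(position 0) = 0. By first-step analysis:
h(position 1) = 0.2·0 + 0.1·h(position 1) + 0.3·h(position 2) + 0.4·1
h(position 2) = 0.2·0 + 0.2·h(position 1) + 0.4·h(position 2) + 0.2·1
Solving: h(position 1) = 0.6250, h(position 2) = 0.5417.
Starting from position 1, the probability is 0.6250.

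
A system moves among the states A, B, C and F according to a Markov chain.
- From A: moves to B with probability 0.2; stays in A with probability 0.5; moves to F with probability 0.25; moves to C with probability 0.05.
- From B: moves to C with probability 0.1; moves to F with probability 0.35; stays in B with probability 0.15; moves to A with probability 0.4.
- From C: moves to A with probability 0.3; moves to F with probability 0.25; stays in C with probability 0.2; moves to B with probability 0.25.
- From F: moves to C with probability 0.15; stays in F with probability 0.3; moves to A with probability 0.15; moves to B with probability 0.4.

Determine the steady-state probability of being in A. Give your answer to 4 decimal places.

Let the stationary distribution be π with π = πP and π_1 + π_2 + π_3 + π_4 = 1.
π_1 = 0.5·π_1 + 0.4·π_2 + 0.3·π_3 + 0.15·π_4
π_2 = 0.2·π_1 + 0.15·π_2 + 0.25·π_3 + 0.4·π_4
π_3 = 0.05·π_1 + 0.1·π_2 + 0.2·π_3 + 0.15·π_4
Solving with the normalization constraint gives π = (0.3521, 0.2508, 0.1076, 0.2896).
So the stationary probability of A is 0.3521.

0.3521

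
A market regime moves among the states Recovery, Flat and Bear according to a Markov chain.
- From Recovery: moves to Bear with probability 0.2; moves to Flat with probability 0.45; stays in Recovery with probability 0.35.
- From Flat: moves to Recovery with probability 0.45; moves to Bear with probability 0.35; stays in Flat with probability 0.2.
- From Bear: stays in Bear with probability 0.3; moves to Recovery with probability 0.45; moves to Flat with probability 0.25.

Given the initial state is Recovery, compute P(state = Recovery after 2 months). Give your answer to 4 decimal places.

Sum over the intermediate state after 1 month:
P = P(Recovery→Recovery)·P(Recovery→Recovery) + P(Recovery→Flat)·P(Flat→Recovery) + P(Recovery→Bear)·P(Bear→Recovery)
  = 0.35×0.35 + 0.45×0.45 + 0.2×0.45
  = 0.1225 + 0.2025 + 0.0900 = 0.4150

0.4150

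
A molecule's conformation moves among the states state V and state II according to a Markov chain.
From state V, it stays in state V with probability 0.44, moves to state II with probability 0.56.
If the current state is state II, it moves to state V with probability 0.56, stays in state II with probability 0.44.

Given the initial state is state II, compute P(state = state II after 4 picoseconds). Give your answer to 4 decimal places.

Propagate the distribution vector 4 picoseconds from state II.
After 0 picoseconds: (0.0000, 1.0000)
After 1 picosecond: (0.5600, 0.4400)
After 2 picoseconds: (0.4928, 0.5072)
After 3 picoseconds: (0.5009, 0.4991)
After 4 picoseconds: (0.4999, 0.5001)
P(in state II after 4 picoseconds) = 0.5001

0.5001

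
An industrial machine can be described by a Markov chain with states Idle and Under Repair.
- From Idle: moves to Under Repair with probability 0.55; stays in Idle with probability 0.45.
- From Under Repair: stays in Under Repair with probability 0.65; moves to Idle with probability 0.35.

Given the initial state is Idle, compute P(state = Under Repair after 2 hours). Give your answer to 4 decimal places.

Sum over the intermediate state after 1 hour:
P = P(Idle→Idle)·P(Idle→Under Repair) + P(Idle→Under Repair)·P(Under Repair→Under Repair)
  = 0.45×0.55 + 0.55×0.65
  = 0.2475 + 0.3575 = 0.6050

0.6050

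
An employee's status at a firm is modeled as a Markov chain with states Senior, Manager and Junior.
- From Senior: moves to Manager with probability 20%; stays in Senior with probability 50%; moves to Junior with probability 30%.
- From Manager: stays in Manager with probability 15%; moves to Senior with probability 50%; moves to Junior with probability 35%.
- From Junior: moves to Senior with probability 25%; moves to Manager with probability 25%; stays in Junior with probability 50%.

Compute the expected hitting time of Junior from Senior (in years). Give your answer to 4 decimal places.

Let t(s) be the expected number of years to first reach Junior from state s, with t(Junior) = 0. Conditioning on the first year:
t(Senior) = 1 + 0.5·t(Senior) + 0.2·t(Manager)
t(Manager) = 1 + 0.5·t(Senior) + 0.15·t(Manager)
Solving: t(Senior) = 3.2308, t(Manager) = 3.0769.
Expected years from Senior to Junior: 3.2308.

3.2308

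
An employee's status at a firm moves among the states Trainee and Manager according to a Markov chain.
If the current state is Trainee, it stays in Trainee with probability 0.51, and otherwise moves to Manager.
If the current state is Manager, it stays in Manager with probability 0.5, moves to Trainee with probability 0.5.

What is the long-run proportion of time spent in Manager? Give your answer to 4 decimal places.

Let the stationary distribution be π with π = πP and π_1 + π_2 = 1.
π_1 = 0.51·π_1 + 0.5·π_2
Solving with the normalization constraint gives π = (0.5051, 0.4949).
So the stationary probability of Manager is 0.4949.

0.4949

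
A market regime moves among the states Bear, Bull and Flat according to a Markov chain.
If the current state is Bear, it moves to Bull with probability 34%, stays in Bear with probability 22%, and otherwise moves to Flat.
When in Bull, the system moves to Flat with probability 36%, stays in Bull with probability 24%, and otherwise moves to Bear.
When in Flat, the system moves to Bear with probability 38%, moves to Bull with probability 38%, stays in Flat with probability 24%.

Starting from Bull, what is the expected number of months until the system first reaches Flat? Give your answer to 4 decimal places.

2.5832

Let t(s) be the expected number of months to first reach Flat from state s, with t(Flat) = 0. Conditioning on the first month:
t(Bear) = 1 + 0.22·t(Bear) + 0.34·t(Bull)
t(Bull) = 1 + 0.4·t(Bear) + 0.24·t(Bull)
Solving: t(Bear) = 2.4081, t(Bull) = 2.5832.
Expected months from Bull to Flat: 2.5832.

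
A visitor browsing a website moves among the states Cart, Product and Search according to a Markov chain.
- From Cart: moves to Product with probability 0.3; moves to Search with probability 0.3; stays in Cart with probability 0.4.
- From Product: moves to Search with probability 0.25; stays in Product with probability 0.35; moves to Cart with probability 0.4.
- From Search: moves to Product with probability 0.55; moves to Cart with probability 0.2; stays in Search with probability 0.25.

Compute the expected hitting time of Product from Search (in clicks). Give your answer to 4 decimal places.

Let t(s) be the expected number of clicks to first reach Product from state s, with t(Product) = 0. Conditioning on the first click:
t(Cart) = 1 + 0.4·t(Cart) + 0.3·t(Search)
t(Search) = 1 + 0.2·t(Cart) + 0.25·t(Search)
Solving: t(Cart) = 2.6923, t(Search) = 2.0513.
Expected clicks from Search to Product: 2.0513.

2.0513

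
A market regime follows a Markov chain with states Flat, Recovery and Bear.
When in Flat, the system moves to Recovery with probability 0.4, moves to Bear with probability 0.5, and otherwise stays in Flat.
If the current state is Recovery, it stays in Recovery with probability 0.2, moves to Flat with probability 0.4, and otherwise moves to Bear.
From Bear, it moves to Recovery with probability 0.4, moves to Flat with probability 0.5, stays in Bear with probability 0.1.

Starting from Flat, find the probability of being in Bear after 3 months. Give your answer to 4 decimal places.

0.3640

Propagate the distribution vector 3 months from Flat.
After 0 months: (1.0000, 0.0000, 0.0000)
After 1 month: (0.1000, 0.4000, 0.5000)
After 2 months: (0.4200, 0.3200, 0.2600)
After 3 months: (0.3000, 0.3360, 0.3640)
P(in Bear after 3 months) = 0.3640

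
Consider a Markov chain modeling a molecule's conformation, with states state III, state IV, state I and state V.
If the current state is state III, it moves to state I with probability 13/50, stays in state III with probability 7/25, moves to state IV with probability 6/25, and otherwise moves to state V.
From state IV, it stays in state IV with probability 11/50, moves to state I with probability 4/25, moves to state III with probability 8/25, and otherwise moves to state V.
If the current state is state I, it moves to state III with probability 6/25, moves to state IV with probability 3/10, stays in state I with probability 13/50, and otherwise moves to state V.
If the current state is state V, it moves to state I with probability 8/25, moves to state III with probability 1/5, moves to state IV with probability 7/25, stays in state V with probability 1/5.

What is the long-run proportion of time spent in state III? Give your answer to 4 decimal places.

0.2619

Let the stationary distribution be π with π = πP and π_1 + π_2 + π_3 + π_4 = 1.
π_1 = 0.28·π_1 + 0.32·π_2 + 0.24·π_3 + 0.2·π_4
π_2 = 0.24·π_1 + 0.22·π_2 + 0.3·π_3 + 0.28·π_4
π_3 = 0.26·π_1 + 0.16·π_2 + 0.26·π_3 + 0.32·π_4
Solving with the normalization constraint gives π = (0.2619, 0.2589, 0.2480, 0.2311).
So the stationary probability of state III is 0.2619.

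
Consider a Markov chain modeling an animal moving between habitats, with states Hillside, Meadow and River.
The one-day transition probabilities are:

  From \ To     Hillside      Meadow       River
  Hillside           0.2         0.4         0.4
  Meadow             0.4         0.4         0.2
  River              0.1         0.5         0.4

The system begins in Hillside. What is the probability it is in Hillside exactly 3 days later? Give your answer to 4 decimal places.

0.2560

Propagate the distribution vector 3 days from Hillside.
After 0 days: (1.0000, 0.0000, 0.0000)
After 1 day: (0.2000, 0.4000, 0.4000)
After 2 days: (0.2400, 0.4400, 0.3200)
After 3 days: (0.2560, 0.4320, 0.3120)
P(in Hillside after 3 days) = 0.2560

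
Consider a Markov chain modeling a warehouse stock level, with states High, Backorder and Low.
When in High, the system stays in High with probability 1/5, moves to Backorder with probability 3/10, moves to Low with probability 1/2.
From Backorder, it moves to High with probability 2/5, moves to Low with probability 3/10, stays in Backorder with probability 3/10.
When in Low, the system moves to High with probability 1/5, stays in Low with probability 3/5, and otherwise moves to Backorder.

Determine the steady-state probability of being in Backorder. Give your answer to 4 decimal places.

0.2500

Let the stationary distribution be π with π = πP and π_1 + π_2 + π_3 = 1.
π_1 = 0.2·π_1 + 0.4·π_2 + 0.2·π_3
π_2 = 0.3·π_1 + 0.3·π_2 + 0.2·π_3
Solving with the normalization constraint gives π = (0.2500, 0.2500, 0.5000).
So the stationary probability of Backorder is 0.2500.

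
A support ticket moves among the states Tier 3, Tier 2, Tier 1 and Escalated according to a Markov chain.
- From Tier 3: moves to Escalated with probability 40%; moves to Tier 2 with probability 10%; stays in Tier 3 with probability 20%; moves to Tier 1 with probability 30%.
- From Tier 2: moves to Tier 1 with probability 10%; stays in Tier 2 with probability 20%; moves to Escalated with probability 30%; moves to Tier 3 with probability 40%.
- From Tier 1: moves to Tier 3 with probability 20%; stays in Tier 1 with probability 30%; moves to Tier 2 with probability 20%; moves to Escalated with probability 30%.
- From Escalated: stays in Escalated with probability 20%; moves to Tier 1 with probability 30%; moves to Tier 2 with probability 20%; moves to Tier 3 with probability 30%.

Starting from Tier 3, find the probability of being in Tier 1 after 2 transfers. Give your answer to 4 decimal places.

Propagate the distribution vector 2 transfers from Tier 3.
After 0 transfers: (1.0000, 0.0000, 0.0000, 0.0000)
After 1 transfer: (0.2000, 0.1000, 0.3000, 0.4000)
After 2 transfers: (0.2600, 0.1800, 0.2800, 0.2800)
P(in Tier 1 after 2 transfers) = 0.2800

0.2800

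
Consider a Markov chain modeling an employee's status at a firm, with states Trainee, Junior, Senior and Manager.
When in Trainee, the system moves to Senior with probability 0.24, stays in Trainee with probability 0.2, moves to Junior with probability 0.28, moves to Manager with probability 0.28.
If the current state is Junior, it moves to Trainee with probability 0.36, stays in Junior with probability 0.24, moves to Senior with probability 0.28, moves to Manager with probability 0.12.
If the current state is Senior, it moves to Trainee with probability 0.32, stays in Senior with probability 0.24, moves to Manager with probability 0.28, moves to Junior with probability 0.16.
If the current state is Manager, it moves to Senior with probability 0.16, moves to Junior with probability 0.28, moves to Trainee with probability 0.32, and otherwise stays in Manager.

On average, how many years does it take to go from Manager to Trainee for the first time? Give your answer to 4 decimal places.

Let t(s) be the expected number of years to first reach Trainee from state s, with t(Trainee) = 0. Conditioning on the first year:
t(Junior) = 1 + 0.24·t(Junior) + 0.28·t(Senior) + 0.12·t(Manager)
t(Senior) = 1 + 0.16·t(Junior) + 0.24·t(Senior) + 0.28·t(Manager)
t(Manager) = 1 + 0.28·t(Junior) + 0.16·t(Senior) + 0.24·t(Manager)
Solving: t(Junior) = 2.9171, t(Senior) = 3.0470, t(Manager) = 3.0320.
Expected years from Manager to Trainee: 3.0320.

3.0320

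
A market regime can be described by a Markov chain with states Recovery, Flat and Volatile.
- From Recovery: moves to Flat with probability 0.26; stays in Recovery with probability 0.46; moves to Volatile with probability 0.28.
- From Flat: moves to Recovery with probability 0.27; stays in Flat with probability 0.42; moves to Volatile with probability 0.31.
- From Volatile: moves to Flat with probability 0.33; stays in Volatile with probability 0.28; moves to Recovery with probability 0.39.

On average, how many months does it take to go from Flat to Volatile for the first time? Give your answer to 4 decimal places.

Let t(s) be the expected number of months to first reach Volatile from state s, with t(Volatile) = 0. Conditioning on the first month:
t(Recovery) = 1 + 0.46·t(Recovery) + 0.26·t(Flat)
t(Flat) = 1 + 0.27·t(Recovery) + 0.42·t(Flat)
Solving: t(Recovery) = 3.4568, t(Flat) = 3.3333.
Expected months from Flat to Volatile: 3.3333.

3.3333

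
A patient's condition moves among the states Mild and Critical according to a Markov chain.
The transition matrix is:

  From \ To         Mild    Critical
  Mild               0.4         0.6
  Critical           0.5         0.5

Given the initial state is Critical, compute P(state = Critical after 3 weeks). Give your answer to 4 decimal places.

Propagate the distribution vector 3 weeks from Critical.
After 0 weeks: (0.0000, 1.0000)
After 1 week: (0.5000, 0.5000)
After 2 weeks: (0.4500, 0.5500)
After 3 weeks: (0.4550, 0.5450)
P(in Critical after 3 weeks) = 0.5450

0.5450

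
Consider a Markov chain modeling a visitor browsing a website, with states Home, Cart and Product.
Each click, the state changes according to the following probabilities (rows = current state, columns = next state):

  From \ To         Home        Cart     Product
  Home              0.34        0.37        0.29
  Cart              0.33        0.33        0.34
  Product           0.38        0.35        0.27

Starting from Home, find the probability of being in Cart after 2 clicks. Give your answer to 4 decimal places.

0.3494

Sum over the intermediate state after 1 click:
P = P(Home→Home)·P(Home→Cart) + P(Home→Cart)·P(Cart→Cart) + P(Home→Product)·P(Product→Cart)
  = 0.34×0.37 + 0.37×0.33 + 0.29×0.35
  = 0.1258 + 0.1221 + 0.1015 = 0.3494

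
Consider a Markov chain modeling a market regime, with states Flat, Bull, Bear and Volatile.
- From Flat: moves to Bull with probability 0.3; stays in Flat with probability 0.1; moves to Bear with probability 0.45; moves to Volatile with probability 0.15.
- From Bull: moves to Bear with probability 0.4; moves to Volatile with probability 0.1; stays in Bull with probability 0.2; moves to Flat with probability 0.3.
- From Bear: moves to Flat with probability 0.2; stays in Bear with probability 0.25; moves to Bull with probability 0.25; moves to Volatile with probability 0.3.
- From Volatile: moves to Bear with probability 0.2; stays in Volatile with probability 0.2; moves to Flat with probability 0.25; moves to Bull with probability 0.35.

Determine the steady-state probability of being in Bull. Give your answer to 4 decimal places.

0.2669

Let the stationary distribution be π with π = πP and π_1 + π_2 + π_3 + π_4 = 1.
π_1 = 0.1·π_1 + 0.3·π_2 + 0.2·π_3 + 0.25·π_4
π_2 = 0.3·π_1 + 0.2·π_2 + 0.25·π_3 + 0.35·π_4
π_3 = 0.45·π_1 + 0.4·π_2 + 0.25·π_3 + 0.2·π_4
Solving with the normalization constraint gives π = (0.2149, 0.2669, 0.3233, 0.1949).
So the stationary probability of Bull is 0.2669.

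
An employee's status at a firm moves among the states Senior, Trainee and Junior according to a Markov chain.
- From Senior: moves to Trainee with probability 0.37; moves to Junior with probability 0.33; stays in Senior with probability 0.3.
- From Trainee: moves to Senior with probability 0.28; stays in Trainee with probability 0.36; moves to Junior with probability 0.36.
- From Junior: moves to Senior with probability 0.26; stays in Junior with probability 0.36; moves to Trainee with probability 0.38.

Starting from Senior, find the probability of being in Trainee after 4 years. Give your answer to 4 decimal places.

Propagate the distribution vector 4 years from Senior.
After 0 years: (1.0000, 0.0000, 0.0000)
After 1 year: (0.3000, 0.3700, 0.3300)
After 2 years: (0.2794, 0.3696, 0.3510)
After 3 years: (0.2786, 0.3698, 0.3516)
After 4 years: (0.2785, 0.3698, 0.3516)
P(in Trainee after 4 years) = 0.3698

0.3698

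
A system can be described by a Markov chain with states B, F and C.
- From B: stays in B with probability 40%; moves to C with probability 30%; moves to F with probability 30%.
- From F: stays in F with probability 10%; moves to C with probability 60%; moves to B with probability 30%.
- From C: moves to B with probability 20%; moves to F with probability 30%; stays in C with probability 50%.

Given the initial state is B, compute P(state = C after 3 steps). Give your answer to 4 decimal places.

0.4620

Propagate the distribution vector 3 steps from B.
After 0 steps: (1.0000, 0.0000, 0.0000)
After 1 step: (0.4000, 0.3000, 0.3000)
After 2 steps: (0.3100, 0.2400, 0.4500)
After 3 steps: (0.2860, 0.2520, 0.4620)
P(in C after 3 steps) = 0.4620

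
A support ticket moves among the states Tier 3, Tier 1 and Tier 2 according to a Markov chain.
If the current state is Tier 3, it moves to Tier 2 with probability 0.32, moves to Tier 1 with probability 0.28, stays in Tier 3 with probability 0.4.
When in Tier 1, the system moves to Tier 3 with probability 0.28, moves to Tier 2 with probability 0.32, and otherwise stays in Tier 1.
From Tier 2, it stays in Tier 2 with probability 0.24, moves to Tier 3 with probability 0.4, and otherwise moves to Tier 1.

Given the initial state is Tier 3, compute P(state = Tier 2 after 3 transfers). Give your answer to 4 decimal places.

Propagate the distribution vector 3 transfers from Tier 3.
After 0 transfers: (1.0000, 0.0000, 0.0000)
After 1 transfer: (0.4000, 0.2800, 0.3200)
After 2 transfers: (0.3664, 0.3392, 0.2944)
After 3 transfers: (0.3593, 0.3443, 0.2964)
P(in Tier 2 after 3 transfers) = 0.2964

0.2964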